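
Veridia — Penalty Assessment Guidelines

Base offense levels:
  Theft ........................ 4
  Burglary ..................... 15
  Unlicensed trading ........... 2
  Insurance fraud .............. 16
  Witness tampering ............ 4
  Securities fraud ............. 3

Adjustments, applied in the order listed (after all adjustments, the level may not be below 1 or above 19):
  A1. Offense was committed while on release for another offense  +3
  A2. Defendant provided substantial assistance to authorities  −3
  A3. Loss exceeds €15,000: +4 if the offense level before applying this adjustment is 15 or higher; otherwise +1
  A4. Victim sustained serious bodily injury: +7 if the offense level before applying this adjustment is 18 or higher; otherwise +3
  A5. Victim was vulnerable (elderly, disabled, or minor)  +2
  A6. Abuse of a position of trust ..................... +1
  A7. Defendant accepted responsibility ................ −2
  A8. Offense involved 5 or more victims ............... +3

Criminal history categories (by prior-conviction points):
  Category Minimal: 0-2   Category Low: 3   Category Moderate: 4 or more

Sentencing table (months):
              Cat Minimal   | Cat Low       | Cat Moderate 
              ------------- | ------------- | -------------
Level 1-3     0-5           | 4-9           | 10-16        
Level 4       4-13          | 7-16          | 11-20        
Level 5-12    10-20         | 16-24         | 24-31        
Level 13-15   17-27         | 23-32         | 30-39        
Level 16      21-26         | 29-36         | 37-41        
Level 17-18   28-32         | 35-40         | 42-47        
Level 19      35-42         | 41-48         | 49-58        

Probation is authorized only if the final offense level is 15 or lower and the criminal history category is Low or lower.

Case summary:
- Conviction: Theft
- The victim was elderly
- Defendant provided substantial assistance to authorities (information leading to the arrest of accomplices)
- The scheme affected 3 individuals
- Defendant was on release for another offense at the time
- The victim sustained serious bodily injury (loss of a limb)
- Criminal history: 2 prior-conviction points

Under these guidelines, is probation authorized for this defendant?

Yes

Base offense level for theft: 4.
A1 applies: 4 + 3 = 7.
A2 applies: 7 − 3 = 4.
A3 does not apply.
A4 applies (level before this adjustment is 4 < 18, so +3): 4 + 3 = 7.
A5 applies: 7 + 2 = 9.
A6 does not apply.
A7 does not apply.
A8 does not apply.
Final offense level: 9.
Criminal history: 2 prior points → Category Minimal (0-2).
Level 9 falls in the 5-12 band.
Grid: Level 5-12 × Category Minimal = 10-20 months.
Probation check: level 9 ≤ 15 and category Minimal ≤ Low → eligible.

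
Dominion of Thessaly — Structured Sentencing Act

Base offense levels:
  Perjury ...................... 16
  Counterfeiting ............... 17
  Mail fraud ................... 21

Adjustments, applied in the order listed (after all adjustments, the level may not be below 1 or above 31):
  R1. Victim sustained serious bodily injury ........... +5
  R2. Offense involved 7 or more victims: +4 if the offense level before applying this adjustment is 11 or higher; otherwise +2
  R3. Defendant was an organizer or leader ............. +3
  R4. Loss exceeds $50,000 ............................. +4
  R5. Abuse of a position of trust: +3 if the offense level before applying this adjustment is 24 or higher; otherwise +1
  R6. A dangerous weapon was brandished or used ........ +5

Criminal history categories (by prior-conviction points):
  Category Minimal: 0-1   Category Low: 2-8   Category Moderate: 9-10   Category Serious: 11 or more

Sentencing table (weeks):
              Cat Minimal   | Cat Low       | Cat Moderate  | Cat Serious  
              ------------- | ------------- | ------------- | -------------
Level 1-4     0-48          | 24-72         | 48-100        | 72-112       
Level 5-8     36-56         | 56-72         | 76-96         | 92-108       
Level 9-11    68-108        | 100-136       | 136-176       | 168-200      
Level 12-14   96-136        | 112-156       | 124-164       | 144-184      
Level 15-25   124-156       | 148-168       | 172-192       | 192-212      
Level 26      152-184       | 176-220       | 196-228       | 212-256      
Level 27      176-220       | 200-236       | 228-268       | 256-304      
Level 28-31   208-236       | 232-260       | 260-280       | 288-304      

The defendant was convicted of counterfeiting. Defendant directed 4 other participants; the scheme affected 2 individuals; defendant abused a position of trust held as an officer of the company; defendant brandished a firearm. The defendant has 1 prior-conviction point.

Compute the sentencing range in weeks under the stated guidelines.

Base offense level for counterfeiting: 17.
R1 does not apply.
R3 applies: 17 + 3 = 20.
R5 applies (level before this adjustment is 20 < 24, so +1): 20 + 1 = 21.
R6 applies: 21 + 5 = 26.
Final offense level: 26.
Criminal history: 1 prior point → Category Minimal (0-1).
Level 26 falls in the 26 band.
Grid: Level 26 × Category Minimal = 152-184 weeks.

152-184 weeks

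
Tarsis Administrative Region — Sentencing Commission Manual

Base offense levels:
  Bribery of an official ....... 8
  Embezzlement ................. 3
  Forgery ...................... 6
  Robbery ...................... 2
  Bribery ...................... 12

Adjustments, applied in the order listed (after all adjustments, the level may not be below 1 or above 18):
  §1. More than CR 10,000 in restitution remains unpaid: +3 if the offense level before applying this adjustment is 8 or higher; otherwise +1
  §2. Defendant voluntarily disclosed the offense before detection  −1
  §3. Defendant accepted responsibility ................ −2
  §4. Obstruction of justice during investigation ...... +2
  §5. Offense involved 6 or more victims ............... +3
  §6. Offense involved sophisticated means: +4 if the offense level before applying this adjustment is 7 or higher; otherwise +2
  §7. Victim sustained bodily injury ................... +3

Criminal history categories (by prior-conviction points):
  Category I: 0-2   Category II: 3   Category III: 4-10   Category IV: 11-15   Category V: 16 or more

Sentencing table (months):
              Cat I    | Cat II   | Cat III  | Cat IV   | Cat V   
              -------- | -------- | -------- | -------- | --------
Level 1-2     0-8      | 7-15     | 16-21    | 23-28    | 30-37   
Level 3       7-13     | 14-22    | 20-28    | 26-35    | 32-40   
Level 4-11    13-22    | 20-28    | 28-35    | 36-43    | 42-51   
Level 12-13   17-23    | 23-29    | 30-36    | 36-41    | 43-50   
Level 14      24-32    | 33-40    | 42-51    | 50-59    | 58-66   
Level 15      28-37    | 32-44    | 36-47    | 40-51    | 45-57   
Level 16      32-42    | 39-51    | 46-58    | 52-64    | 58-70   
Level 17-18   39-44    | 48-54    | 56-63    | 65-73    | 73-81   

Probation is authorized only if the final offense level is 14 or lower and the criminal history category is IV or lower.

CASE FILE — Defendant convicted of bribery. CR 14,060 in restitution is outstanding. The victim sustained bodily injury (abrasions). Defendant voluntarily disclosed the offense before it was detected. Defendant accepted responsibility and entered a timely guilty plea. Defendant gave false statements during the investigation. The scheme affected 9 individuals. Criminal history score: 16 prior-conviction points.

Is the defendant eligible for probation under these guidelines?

Base offense level for bribery: 12.
§1 applies (level before this adjustment is 12 ≥ 8, so +3): 12 + 3 = 15.
§2 applies: 15 − 1 = 14.
§3 applies: 14 − 2 = 12.
§4 applies: 12 + 2 = 14.
§5 applies: 14 + 3 = 17.
§7 applies: 17 + 3 = 20.
Level 20 exceeds the maximum of 18; capped at 18.
Final offense level: 18.
Criminal history: 16 prior points → Category V (16+).
Level 18 falls in the 17-18 band.
Grid: Level 17-18 × Category V = 73-81 months.
Probation check: level 18 > 14 and category V > IV → not eligible.

No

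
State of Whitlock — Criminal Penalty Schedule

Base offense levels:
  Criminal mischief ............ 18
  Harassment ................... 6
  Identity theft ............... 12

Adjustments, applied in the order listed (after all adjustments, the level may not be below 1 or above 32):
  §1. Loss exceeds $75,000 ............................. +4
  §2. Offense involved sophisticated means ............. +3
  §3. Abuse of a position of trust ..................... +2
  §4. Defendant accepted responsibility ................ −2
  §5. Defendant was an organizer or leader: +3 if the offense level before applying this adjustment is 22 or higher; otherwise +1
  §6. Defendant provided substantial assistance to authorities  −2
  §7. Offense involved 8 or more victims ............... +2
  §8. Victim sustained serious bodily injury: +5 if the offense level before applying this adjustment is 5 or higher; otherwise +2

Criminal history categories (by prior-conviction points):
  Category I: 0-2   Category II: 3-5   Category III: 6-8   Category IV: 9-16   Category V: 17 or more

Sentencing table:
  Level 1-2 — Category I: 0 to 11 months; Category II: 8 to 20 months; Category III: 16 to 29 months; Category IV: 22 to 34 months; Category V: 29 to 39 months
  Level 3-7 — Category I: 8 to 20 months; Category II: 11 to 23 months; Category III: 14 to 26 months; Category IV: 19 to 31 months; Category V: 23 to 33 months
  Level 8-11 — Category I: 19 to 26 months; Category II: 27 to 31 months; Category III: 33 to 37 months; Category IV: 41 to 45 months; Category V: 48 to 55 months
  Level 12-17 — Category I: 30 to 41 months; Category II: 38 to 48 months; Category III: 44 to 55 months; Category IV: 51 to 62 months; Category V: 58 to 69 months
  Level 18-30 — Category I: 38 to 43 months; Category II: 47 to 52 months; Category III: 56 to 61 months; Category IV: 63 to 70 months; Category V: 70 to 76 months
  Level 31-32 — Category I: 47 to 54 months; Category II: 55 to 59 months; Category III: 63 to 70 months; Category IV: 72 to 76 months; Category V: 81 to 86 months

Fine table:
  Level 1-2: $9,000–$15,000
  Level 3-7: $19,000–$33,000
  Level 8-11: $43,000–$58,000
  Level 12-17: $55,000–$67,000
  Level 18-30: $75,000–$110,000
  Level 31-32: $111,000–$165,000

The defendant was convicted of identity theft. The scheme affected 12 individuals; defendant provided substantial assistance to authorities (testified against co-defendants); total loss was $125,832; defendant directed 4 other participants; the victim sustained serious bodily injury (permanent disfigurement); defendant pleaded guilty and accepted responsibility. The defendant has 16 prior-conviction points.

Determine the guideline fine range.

$75,000–$110,000

Base offense level for identity theft: 12.
§1 applies: 12 + 4 = 16.
§2 does not apply.
§4 applies: 16 − 2 = 14.
§5 applies (level before this adjustment is 14 < 22, so +1): 14 + 1 = 15.
§6 applies: 15 − 2 = 13.
§7 applies: 13 + 2 = 15.
§8 applies (level before this adjustment is 15 ≥ 5, so +5): 15 + 5 = 20.
Final offense level: 20.
Level 20 falls in the 18-30 band.
Fine table: Level 18-30 → $75,000–$110,000.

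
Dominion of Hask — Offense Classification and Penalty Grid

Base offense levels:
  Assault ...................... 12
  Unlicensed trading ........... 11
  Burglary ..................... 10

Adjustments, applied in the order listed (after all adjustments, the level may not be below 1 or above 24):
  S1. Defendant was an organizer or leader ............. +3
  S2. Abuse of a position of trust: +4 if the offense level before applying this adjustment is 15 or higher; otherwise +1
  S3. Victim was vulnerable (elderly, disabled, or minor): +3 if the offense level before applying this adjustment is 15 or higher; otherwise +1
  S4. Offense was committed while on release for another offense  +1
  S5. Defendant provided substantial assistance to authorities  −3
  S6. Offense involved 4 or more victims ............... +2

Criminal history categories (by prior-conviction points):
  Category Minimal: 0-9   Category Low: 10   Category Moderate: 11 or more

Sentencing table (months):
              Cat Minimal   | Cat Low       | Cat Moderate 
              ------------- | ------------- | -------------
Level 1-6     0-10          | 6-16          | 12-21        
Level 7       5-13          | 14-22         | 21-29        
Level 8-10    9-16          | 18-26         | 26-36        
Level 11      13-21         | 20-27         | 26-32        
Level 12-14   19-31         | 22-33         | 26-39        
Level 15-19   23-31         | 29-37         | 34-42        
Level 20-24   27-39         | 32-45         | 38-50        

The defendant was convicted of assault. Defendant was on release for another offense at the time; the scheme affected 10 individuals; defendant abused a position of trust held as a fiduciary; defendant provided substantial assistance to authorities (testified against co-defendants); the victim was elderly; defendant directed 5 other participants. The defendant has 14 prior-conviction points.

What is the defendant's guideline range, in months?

38-50 months

Base offense level for assault: 12.
S1 applies: 12 + 3 = 15.
S2 applies (level before this adjustment is 15 ≥ 15, so +4): 15 + 4 = 19.
S3 applies (level before this adjustment is 19 ≥ 15, so +3): 19 + 3 = 22.
S4 applies: 22 + 1 = 23.
S5 applies: 23 − 3 = 20.
S6 applies: 20 + 2 = 22.
Final offense level: 22.
Criminal history: 14 prior points → Category Moderate (11+).
Level 22 falls in the 20-24 band.
Grid: Level 20-24 × Category Moderate = 38-50 months.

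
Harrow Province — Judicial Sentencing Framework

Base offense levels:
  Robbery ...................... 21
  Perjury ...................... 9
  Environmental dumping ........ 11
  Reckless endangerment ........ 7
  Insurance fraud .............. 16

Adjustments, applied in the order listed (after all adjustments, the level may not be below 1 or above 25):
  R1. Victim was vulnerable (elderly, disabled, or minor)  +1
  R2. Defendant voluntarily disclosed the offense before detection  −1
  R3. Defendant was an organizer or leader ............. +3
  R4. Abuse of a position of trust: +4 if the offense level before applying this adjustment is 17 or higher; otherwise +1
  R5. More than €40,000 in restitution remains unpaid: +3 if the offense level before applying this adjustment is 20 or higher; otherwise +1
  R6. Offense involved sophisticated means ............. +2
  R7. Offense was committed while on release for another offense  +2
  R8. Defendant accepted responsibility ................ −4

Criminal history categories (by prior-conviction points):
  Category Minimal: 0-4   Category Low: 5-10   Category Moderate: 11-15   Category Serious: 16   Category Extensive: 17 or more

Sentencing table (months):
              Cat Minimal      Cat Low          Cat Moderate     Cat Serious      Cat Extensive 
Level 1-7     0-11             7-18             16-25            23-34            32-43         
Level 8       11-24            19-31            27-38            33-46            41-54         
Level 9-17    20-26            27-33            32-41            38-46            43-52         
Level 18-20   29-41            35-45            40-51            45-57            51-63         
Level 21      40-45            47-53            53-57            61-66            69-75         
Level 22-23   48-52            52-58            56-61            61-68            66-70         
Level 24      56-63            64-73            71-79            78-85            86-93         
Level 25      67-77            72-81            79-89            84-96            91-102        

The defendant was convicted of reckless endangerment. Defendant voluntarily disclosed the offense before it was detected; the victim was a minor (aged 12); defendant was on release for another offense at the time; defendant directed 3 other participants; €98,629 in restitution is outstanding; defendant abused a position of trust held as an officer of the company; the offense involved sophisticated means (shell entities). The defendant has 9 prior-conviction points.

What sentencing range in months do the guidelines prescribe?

27-33 months

Base offense level for reckless endangerment: 7.
R1 applies: 7 + 1 = 8.
R2 applies: 8 − 1 = 7.
R3 applies: 7 + 3 = 10.
R4 applies (level before this adjustment is 10 < 17, so +1): 10 + 1 = 11.
R5 applies (level before this adjustment is 11 < 20, so +1): 11 + 1 = 12.
R6 applies: 12 + 2 = 14.
R7 applies: 14 + 2 = 16.
Final offense level: 16.
Criminal history: 9 prior points → Category Low (5-10).
Level 16 falls in the 9-17 band.
Grid: Level 9-17 × Category Low = 27-33 months.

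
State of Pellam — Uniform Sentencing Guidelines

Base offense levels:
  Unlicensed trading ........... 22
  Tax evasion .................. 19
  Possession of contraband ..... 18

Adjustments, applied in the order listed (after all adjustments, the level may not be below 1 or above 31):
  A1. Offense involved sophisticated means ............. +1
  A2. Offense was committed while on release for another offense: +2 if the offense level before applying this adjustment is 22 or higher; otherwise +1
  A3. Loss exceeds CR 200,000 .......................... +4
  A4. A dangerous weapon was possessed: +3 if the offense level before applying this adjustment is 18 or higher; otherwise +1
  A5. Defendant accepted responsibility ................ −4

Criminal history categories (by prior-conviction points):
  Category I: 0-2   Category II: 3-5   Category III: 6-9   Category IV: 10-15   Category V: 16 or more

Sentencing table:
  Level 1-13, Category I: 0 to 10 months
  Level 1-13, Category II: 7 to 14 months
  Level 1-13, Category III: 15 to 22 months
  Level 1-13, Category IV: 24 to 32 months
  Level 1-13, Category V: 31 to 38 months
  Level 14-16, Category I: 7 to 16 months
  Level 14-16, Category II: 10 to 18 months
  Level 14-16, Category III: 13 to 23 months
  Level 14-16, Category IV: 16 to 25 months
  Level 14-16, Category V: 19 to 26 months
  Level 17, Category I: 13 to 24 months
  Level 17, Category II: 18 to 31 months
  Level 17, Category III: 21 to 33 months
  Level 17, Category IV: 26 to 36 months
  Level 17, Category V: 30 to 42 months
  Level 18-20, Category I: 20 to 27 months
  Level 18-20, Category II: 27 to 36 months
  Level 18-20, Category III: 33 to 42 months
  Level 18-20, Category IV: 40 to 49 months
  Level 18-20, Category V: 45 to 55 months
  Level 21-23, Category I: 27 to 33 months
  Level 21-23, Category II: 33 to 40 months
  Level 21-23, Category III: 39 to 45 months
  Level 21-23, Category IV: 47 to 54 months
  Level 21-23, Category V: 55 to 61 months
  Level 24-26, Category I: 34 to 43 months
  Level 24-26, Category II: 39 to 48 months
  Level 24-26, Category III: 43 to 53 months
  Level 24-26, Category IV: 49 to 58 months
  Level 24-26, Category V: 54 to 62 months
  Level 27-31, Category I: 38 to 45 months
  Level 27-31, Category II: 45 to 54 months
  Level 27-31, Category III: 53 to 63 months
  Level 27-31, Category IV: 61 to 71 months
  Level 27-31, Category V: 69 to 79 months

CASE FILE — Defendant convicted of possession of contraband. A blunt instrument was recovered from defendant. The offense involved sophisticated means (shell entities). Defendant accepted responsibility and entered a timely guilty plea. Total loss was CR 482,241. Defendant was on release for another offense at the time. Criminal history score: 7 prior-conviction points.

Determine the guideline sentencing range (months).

Base offense level for possession of contraband: 18.
A1 applies: 18 + 1 = 19.
A2 applies (level before this adjustment is 19 < 22, so +1): 19 + 1 = 20.
A3 applies: 20 + 4 = 24.
A4 applies (level before this adjustment is 24 ≥ 18, so +3): 24 + 3 = 27.
A5 applies: 27 − 4 = 23.
Final offense level: 23.
Criminal history: 7 prior points → Category III (6-9).
Level 23 falls in the 21-23 band.
Grid: Level 21-23 × Category III = 39-45 months.

39-45 months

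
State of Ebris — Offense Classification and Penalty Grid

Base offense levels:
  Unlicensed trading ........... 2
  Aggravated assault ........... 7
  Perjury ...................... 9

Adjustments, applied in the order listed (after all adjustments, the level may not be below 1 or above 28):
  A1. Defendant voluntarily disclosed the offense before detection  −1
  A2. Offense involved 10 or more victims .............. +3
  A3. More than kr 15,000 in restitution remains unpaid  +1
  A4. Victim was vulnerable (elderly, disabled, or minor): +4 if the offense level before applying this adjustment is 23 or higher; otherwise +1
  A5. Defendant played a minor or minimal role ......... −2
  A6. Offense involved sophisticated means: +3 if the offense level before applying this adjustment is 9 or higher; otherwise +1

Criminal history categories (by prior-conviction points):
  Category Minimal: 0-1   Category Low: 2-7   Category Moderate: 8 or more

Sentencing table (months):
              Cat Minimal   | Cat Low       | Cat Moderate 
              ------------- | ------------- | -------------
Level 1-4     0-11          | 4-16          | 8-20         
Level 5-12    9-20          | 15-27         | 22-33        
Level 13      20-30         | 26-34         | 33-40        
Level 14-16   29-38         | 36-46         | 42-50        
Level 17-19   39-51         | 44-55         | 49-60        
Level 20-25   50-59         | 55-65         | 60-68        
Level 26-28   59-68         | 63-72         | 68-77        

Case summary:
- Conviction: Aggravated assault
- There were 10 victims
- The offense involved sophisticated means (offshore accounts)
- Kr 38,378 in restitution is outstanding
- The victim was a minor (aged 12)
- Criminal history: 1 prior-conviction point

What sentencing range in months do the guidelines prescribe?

Base offense level for aggravated assault: 7.
A2 applies: 7 + 3 = 10.
A3 applies: 10 + 1 = 11.
A4 applies (level before this adjustment is 11 < 23, so +1): 11 + 1 = 12.
A5 does not apply.
A6 applies (level before this adjustment is 12 ≥ 9, so +3): 12 + 3 = 15.
Final offense level: 15.
Criminal history: 1 prior point → Category Minimal (0-1).
Level 15 falls in the 14-16 band.
Grid: Level 14-16 × Category Minimal = 29-38 months.

29-38 months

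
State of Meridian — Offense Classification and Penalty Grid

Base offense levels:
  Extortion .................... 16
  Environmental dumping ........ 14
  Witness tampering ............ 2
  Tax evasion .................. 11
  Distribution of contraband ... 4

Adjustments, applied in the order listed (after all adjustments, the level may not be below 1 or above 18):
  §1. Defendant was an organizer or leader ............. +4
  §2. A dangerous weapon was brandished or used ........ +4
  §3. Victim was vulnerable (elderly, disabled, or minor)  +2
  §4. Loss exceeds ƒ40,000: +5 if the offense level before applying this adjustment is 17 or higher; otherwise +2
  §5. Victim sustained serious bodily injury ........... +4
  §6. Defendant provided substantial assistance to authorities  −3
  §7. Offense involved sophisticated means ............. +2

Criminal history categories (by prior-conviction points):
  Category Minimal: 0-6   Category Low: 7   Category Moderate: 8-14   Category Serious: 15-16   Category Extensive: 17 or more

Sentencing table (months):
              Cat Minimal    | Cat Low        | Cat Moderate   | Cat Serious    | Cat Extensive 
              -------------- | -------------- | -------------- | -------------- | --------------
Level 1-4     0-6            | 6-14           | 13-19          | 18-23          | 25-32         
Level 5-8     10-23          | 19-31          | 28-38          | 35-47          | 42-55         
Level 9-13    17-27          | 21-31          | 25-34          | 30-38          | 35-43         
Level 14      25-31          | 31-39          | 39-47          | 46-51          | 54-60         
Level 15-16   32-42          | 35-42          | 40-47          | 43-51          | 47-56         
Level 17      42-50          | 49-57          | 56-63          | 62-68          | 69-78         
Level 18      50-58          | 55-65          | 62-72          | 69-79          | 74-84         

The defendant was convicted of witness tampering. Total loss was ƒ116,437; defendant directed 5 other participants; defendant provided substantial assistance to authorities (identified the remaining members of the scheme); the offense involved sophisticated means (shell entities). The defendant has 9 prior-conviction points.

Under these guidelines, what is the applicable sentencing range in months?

Base offense level for witness tampering: 2.
§1 applies: 2 + 4 = 6.
§2 does not apply.
§3 does not apply.
§4 applies (level before this adjustment is 6 < 17, so +2): 6 + 2 = 8.
§5 does not apply.
§6 applies: 8 − 3 = 5.
§7 applies: 5 + 2 = 7.
Final offense level: 7.
Criminal history: 9 prior points → Category Moderate (8-14).
Level 7 falls in the 5-8 band.
Grid: Level 5-8 × Category Moderate = 28-38 months.

28-38 months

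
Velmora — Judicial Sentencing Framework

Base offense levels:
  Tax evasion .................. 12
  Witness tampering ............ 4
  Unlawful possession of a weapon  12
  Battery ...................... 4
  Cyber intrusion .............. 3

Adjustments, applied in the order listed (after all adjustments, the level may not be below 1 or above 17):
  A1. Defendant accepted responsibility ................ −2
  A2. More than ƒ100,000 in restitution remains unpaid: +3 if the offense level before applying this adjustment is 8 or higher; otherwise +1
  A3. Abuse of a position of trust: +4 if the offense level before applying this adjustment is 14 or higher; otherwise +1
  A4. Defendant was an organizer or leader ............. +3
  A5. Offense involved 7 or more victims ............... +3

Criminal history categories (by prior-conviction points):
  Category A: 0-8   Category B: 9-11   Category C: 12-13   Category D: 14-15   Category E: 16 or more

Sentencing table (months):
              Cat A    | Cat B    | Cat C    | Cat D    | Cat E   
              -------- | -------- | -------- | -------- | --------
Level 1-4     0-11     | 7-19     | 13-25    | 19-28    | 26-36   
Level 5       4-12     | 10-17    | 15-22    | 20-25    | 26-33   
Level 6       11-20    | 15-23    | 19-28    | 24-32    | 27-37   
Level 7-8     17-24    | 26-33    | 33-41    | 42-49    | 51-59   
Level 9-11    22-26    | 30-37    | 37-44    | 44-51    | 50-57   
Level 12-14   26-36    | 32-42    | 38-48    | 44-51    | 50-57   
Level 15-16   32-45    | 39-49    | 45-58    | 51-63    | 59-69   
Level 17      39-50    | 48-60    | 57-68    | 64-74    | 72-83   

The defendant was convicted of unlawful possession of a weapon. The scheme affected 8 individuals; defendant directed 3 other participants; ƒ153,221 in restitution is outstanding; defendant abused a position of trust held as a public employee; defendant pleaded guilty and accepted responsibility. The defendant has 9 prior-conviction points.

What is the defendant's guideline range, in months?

Base offense level for unlawful possession of a weapon: 12.
A1 applies: 12 − 2 = 10.
A2 applies (level before this adjustment is 10 ≥ 8, so +3): 10 + 3 = 13.
A3 applies (level before this adjustment is 13 < 14, so +1): 13 + 1 = 14.
A4 applies: 14 + 3 = 17.
A5 applies: 17 + 3 = 20.
Level 20 exceeds the maximum of 17; capped at 17.
Final offense level: 17.
Criminal history: 9 prior points → Category B (9-11).
Level 17 falls in the 17 band.
Grid: Level 17 × Category B = 48-60 months.

48-60 months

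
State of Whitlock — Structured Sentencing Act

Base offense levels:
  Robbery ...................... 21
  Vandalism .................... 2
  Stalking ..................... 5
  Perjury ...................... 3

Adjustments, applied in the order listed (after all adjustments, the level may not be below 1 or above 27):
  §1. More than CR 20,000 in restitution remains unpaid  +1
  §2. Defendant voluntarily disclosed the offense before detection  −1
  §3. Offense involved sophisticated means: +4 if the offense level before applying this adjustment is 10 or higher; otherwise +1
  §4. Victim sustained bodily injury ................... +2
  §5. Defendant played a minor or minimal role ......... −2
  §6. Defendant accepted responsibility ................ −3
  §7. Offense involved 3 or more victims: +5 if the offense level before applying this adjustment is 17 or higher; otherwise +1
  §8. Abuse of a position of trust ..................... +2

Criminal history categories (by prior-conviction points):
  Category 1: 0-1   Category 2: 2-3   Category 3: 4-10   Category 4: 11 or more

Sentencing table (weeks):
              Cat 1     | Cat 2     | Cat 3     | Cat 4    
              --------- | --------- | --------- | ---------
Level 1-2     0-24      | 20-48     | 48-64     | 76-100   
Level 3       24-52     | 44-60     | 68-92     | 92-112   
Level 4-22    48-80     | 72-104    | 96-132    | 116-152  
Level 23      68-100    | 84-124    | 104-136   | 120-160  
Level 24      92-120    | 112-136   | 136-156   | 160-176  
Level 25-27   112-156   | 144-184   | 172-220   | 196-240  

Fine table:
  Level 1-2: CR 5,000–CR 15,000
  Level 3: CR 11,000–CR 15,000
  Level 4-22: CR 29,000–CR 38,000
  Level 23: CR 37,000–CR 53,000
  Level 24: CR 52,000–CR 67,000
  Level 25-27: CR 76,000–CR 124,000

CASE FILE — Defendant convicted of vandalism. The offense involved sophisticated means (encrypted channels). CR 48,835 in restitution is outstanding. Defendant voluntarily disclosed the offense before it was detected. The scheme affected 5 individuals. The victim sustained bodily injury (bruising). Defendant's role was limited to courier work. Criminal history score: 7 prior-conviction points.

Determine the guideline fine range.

CR 29,000–CR 38,000

Base offense level for vandalism: 2.
§1 applies: 2 + 1 = 3.
§2 applies: 3 − 1 = 2.
§3 applies (level before this adjustment is 2 < 10, so +1): 2 + 1 = 3.
§4 applies: 3 + 2 = 5.
§5 applies: 5 − 2 = 3.
§7 applies (level before this adjustment is 3 < 17, so +1): 3 + 1 = 4.
Final offense level: 4.
Level 4 falls in the 4-22 band.
Fine table: Level 4-22 → CR 29,000–CR 38,000.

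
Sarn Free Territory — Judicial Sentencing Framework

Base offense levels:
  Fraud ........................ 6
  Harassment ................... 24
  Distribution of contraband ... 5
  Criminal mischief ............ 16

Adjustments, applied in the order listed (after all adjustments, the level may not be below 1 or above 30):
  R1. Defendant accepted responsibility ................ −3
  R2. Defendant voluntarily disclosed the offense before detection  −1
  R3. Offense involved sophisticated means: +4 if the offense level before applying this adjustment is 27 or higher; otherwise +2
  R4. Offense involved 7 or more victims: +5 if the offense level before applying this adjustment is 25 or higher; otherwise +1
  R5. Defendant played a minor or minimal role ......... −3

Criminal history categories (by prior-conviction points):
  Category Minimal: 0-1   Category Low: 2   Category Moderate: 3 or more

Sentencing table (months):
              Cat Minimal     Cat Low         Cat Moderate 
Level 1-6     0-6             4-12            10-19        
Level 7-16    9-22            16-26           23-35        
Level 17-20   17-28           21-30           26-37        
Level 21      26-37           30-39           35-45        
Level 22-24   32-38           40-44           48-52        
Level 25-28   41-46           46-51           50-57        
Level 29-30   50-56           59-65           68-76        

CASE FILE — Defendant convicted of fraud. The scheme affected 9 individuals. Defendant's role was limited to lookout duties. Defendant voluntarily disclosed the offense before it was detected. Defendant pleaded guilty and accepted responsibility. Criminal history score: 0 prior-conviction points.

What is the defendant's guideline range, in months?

0-6 months

Base offense level for fraud: 6.
R1 applies: 6 − 3 = 3.
R2 applies: 3 − 1 = 2.
R4 applies (level before this adjustment is 2 < 25, so +1): 2 + 1 = 3.
R5 applies: 3 − 3 = 0.
Level 0 is below the minimum of 1; floored at 1.
Final offense level: 1.
Criminal history: 0 prior points → Category Minimal (0-1).
Level 1 falls in the 1-6 band.
Grid: Level 1-6 × Category Minimal = 0-6 months.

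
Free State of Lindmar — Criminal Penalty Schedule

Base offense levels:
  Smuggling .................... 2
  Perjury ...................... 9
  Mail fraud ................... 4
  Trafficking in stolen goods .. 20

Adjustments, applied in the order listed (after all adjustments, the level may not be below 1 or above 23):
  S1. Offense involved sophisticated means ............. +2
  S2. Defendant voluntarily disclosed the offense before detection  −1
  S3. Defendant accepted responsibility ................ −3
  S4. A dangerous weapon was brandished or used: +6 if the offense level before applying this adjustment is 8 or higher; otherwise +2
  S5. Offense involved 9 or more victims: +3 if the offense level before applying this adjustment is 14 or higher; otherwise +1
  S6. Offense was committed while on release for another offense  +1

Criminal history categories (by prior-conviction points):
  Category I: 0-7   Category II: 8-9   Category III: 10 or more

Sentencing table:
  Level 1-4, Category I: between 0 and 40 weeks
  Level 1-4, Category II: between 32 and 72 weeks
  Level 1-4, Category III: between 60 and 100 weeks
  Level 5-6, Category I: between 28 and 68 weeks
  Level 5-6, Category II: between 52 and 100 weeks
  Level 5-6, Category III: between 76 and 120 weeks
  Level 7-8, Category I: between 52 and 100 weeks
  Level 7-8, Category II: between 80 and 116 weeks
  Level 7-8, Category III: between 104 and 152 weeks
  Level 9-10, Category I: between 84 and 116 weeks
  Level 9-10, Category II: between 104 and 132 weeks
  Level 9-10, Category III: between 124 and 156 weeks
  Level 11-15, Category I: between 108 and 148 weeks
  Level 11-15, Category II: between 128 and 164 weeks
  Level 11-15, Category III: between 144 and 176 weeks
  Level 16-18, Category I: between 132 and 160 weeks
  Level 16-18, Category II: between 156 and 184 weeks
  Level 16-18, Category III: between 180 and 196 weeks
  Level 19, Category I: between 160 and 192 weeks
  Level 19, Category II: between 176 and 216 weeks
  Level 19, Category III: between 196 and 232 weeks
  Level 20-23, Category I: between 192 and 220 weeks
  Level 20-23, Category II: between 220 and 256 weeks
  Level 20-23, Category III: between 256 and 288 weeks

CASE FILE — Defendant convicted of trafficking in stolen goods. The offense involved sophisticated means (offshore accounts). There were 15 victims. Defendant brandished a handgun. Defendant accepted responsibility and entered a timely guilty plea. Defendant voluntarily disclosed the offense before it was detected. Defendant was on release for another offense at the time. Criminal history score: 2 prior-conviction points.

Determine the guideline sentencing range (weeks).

Base offense level for trafficking in stolen goods: 20.
S1 applies: 20 + 2 = 22.
S2 applies: 22 − 1 = 21.
S3 applies: 21 − 3 = 18.
S4 applies (level before this adjustment is 18 ≥ 8, so +6): 18 + 6 = 24.
S5 applies (level before this adjustment is 24 ≥ 14, so +3): 24 + 3 = 27.
S6 applies: 27 + 1 = 28.
Level 28 exceeds the maximum of 23; capped at 23.
Final offense level: 23.
Criminal history: 2 prior points → Category I (0-7).
Level 23 falls in the 20-23 band.
Grid: Level 20-23 × Category I = 192-220 weeks.

192-220 weeks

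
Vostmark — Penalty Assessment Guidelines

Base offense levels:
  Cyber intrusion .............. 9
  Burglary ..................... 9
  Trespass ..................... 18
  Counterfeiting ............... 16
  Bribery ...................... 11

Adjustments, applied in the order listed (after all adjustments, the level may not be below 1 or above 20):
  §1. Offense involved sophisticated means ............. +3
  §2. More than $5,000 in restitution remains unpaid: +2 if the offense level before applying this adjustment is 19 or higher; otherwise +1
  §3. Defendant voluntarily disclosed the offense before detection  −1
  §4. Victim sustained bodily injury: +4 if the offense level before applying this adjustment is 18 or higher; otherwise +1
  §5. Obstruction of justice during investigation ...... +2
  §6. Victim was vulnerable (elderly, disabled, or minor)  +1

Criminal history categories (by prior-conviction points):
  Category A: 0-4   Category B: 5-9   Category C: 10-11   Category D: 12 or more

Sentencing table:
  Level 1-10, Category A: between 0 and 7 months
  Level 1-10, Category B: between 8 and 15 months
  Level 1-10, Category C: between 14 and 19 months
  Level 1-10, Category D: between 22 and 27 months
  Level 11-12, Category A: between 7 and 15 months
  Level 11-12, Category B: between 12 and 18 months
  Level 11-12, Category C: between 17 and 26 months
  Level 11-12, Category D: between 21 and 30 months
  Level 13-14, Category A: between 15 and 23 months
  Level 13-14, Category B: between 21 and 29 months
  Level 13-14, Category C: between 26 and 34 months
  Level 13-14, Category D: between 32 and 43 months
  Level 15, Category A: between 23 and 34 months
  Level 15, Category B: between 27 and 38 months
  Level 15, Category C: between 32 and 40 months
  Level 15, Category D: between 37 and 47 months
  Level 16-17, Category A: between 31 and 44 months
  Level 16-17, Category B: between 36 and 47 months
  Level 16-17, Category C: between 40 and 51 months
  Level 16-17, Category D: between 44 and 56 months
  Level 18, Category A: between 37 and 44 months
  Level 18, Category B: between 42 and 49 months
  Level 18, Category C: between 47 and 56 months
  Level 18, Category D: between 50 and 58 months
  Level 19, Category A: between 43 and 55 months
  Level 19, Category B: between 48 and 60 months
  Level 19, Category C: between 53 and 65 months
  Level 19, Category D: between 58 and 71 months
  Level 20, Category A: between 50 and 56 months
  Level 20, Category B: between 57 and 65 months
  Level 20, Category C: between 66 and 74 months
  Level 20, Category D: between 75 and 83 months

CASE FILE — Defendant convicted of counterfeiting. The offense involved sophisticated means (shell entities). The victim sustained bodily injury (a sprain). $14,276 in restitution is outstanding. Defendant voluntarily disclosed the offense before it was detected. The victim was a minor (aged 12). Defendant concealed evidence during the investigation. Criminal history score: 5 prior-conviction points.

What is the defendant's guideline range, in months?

57-65 months

Base offense level for counterfeiting: 16.
§1 applies: 16 + 3 = 19.
§2 applies (level before this adjustment is 19 ≥ 19, so +2): 19 + 2 = 21.
§3 applies: 21 − 1 = 20.
§4 applies (level before this adjustment is 20 ≥ 18, so +4): 20 + 4 = 24.
§5 applies: 24 + 2 = 26.
§6 applies: 26 + 1 = 27.
Level 27 exceeds the maximum of 20; capped at 20.
Final offense level: 20.
Criminal history: 5 prior points → Category B (5-9).
Level 20 falls in the 20 band.
Grid: Level 20 × Category B = 57-65 months.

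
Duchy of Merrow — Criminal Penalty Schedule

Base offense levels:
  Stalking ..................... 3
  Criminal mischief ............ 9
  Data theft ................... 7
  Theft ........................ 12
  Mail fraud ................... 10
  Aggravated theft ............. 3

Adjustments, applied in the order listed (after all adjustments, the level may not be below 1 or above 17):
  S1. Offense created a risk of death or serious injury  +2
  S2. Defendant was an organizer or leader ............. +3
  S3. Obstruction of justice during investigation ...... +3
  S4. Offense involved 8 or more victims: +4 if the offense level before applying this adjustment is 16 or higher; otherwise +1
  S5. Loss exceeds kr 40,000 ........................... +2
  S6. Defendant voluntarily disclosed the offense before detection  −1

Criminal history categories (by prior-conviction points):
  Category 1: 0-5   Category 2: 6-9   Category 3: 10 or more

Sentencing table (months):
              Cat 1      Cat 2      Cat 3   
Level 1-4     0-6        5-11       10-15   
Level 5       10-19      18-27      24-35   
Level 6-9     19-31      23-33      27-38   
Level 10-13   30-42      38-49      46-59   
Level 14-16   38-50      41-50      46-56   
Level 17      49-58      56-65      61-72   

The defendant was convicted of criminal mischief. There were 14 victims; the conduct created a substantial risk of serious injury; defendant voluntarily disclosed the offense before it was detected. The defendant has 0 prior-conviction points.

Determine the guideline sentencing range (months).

30-42 months

Base offense level for criminal mischief: 9.
S1 applies: 9 + 2 = 11.
S3 does not apply.
S4 applies (level before this adjustment is 11 < 16, so +1): 11 + 1 = 12.
S5 does not apply.
S6 applies: 12 − 1 = 11.
Final offense level: 11.
Criminal history: 0 prior points → Category 1 (0-5).
Level 11 falls in the 10-13 band.
Grid: Level 10-13 × Category 1 = 30-42 months.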